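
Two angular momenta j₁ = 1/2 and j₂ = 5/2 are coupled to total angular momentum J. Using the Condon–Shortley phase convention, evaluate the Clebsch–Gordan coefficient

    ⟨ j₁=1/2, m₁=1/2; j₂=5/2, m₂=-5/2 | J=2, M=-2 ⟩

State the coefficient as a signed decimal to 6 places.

j₁+j₂−J=1  J+j₁−j₂=0  J−j₁+j₂=4  j₁+j₂+J+1=6
(j₁±m₁, j₂±m₂, J±M) = (1,0,0,5,0,4)
P² = 480
sum k=0..0:
  [0] +1/24 = 1/24
S = 1/24
C² = P²·S² = 5/6 ; C = +0.912871

+√(5/6) ≈ +0.912871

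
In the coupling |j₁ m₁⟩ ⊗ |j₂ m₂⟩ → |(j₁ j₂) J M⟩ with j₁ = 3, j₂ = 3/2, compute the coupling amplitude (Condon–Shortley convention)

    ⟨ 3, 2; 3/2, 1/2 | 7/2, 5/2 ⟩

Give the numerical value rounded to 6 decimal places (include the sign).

j₁+j₂−J=1  J+j₁−j₂=5  J−j₁+j₂=2  j₁+j₂+J+1=9
(j₁±m₁, j₂±m₂, J±M) = (5,1,2,1,6,1)
P² = 6400/7
sum k=0..1:
  [0] +1/48 = 1/48
  [1] −1/120 = -1/120
S = 1/80
C² = P²·S² = 1/7 ; C = +0.377964

+0.377964  (= +√(1/7))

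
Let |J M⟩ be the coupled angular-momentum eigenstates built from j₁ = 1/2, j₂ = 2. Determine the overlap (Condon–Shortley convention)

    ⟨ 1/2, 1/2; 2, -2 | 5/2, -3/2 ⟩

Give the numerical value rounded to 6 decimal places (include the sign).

j₁+j₂−J=0  J+j₁−j₂=1  J−j₁+j₂=4  j₁+j₂+J+1=6
(j₁±m₁, j₂±m₂, J±M) = (1,0,0,4,1,4)
P² = 576/5
sum k=0..0:
  [0] +1/24 = 1/24
S = 1/24
C² = P²·S² = 1/5 ; C = +0.447214

+√(1/5) = +0.447214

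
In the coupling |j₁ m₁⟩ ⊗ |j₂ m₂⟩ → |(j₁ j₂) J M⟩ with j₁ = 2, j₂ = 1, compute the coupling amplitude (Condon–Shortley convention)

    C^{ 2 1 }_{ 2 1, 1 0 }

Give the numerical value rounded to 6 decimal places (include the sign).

+√(1/6) = +0.408248

triangle: 1!*3!*1!/6! = 6/720
(j±m)!: 3!*1!*1!*1!*3!*1! = 36
prefactor² = (2J+1)*Δ*N² = 3/2
  k=0: +1/(0!*1!*1!*1!*2!*0!) = 1/2
  k=1: −1/(1!*0!*0!*0!*3!*1!) = -1/6
Σ = 1/3  ⇒  CG² = 3/2*1/3² = 1/6
CG = +√(1/6) = +0.408248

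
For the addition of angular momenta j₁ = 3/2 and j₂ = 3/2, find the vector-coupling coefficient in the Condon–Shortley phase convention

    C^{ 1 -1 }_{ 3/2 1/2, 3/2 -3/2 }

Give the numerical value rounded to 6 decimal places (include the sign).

+0.547723

triangle: 2!*1!*1!/5! = 2/120
(j±m)!: 2!*1!*0!*3!*0!*2! = 24
prefactor² = (2J+1)*Δ*N² = 6/5
  k=0: +1/(0!*2!*1!*0!*0!*1!) = 1/2
Σ = 1/2  ⇒  CG² = 6/5*1/2² = 3/10
CG = +√(3/10) = +0.547723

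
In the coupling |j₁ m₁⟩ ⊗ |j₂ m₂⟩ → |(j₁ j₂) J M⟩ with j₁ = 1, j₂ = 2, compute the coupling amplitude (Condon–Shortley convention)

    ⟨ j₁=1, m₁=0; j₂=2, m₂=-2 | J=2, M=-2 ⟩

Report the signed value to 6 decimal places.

+0.816497

√[5·1!1!3!/6! · 1!1!0!4!0!4!] = √(24)
  +(−1)^0/∏(0,1,1,0,0,3)! = 1/6  (running 1/6)
⟨..|..⟩ = √(24)·(1/6) = +0.816497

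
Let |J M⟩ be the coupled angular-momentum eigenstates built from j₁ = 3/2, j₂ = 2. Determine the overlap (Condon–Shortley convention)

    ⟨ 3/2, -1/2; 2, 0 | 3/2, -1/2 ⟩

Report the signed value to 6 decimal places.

-0.447214  (= −√(1/5))

triangle: 2!×1!×2!/6! = 4/720
(j±m)!: 1!×2!×2!×2!×1!×2! = 16
prefactor² = (2J+1)×Δ×N² = 16/45
  k=1: −1/(1!×1!×1!×1!×0!×1!) = -1
  k=2: +1/(2!×0!×0!×0!×1!×2!) = 1/4
Σ = -3/4  ⇒  CG² = 16/45×(-3/4)² = 1/5
CG = −√(1/5) = -0.447214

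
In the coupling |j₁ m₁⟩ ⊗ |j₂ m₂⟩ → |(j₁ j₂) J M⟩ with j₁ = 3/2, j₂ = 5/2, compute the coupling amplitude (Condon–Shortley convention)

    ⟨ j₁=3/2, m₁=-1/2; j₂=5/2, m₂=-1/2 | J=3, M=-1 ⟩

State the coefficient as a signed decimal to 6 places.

triangle: 1!*2!*4!/8! = 48/40320
(j±m)!: 1!*2!*2!*3!*2!*4! = 1152
prefactor² = (2J+1)*Δ*N² = 48/5
  k=0: +1/(0!*1!*2!*2!*0!*2!) = 1/8
  k=1: −1/(1!*0!*1!*1!*1!*3!) = -1/6
Σ = -1/24  ⇒  CG² = 48/5*(-1/24)² = 1/60
CG = −√(1/60) = -0.129099

−√(1/60) = -0.129099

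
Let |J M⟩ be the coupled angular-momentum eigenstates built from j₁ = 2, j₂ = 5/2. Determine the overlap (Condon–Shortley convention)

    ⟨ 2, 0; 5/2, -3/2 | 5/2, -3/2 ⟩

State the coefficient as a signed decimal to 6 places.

−√(1/70) = -0.119523

j₁+j₂−J=2  J+j₁−j₂=2  J−j₁+j₂=3  j₁+j₂+J+1=8
(j₁±m₁, j₂±m₂, J±M) = (2,2,1,4,1,4)
P² = 288/35
sum k=0..1:
  [0] +1/8 = 1/8
  [1] −1/6 = -1/6
S = -1/24
C² = P²·S² = 1/70 ; C = -0.119523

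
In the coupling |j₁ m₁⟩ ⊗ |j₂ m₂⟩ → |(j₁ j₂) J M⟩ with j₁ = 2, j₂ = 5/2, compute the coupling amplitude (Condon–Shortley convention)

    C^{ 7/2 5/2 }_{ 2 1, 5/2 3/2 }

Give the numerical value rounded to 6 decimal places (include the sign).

-0.125988  (= −√(1/63))

√[8·1!3!4!/9! · 3!1!4!1!6!1!] = √(2304/7)
  +(−1)^0/∏(0,1,1,4,2,0)! = 1/48  (running 1/48)
  +(−1)^1/∏(1,0,0,3,3,1)! = -1/36  (running -1/144)
⟨..|..⟩ = √(2304/7)·(-1/144) = -0.125988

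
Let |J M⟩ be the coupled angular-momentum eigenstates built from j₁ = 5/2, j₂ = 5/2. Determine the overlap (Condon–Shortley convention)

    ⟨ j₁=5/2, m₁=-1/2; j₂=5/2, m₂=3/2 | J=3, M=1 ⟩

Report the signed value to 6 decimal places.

triangle: 2!·3!·3!/9! = 72/362880
(j±m)!: 2!·3!·4!·1!·4!·2! = 13824
prefactor² = (2J+1)·Δ·N² = 96/5
  k=1: −1/(1!·1!·2!·3!·1!·0!) = -1/12
  k=2: +1/(2!·0!·1!·2!·2!·1!) = 1/8
Σ = 1/24  ⇒  CG² = 96/5·1/24² = 1/30
CG = +√(1/30) = +0.182574

+0.182574  (= +√(1/30))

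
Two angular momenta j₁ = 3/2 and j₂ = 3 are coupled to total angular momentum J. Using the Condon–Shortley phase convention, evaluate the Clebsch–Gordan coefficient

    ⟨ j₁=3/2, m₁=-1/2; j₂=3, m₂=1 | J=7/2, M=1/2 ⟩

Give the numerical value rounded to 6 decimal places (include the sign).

triangle: 1!·2!·5!/9! = 240/362880
(j±m)!: 1!·2!·4!·2!·4!·3! = 13824
prefactor² = (2J+1)·Δ·N² = 512/7
  k=0: +1/(0!·1!·2!·4!·0!·1!) = 1/48
  k=1: −1/(1!·0!·1!·3!·1!·2!) = -1/12
Σ = -1/16  ⇒  CG² = 512/7·(-1/16)² = 2/7
CG = −√(2/7) = -0.534522

−√(2/7) ≈ -0.534522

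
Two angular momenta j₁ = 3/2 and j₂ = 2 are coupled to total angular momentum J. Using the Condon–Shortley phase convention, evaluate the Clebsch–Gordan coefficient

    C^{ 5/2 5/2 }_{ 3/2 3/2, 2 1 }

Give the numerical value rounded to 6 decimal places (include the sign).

√[6·1!2!3!/7! · 3!0!3!1!5!0!] = √(432/7)
  +(−1)^0/∏(0,1,0,3,2,0)! = 1/12  (running 1/12)
⟨..|..⟩ = √(432/7)·(1/12) = +0.654654

+√(3/7) = +0.654654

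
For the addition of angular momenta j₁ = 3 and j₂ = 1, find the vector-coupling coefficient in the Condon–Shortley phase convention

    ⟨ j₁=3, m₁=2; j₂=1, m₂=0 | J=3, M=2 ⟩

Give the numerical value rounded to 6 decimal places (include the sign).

+√(1/3) = +0.577350

triangle: 1!*5!*1!/8! = 120/40320
(j±m)!: 5!*1!*1!*1!*5!*1! = 14400
prefactor² = (2J+1)*Δ*N² = 300
  k=0: +1/(0!*1!*1!*1!*4!*0!) = 1/24
  k=1: −1/(1!*0!*0!*0!*5!*1!) = -1/120
Σ = 1/30  ⇒  CG² = 300*1/30² = 1/3
CG = +√(1/3) = +0.577350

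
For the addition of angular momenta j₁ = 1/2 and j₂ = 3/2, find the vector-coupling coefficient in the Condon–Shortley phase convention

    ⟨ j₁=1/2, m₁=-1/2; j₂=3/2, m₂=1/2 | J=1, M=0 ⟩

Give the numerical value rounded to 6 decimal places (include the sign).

-0.707107  (= −√(1/2))

triangle: 1!*0!*2!/4! = 2/24
(j±m)!: 0!*1!*2!*1!*1!*1! = 2
prefactor² = (2J+1)*Δ*N² = 1/2
  k=1: −1/(1!*0!*0!*1!*0!*1!) = -1
Σ = -1  ⇒  CG² = 1/2*(-1)² = 1/2
CG = −√(1/2) = -0.707107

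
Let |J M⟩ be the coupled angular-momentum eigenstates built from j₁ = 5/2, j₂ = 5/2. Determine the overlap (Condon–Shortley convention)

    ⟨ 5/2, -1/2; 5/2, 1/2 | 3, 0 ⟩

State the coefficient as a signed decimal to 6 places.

j₁+j₂−J=2  J+j₁−j₂=3  J−j₁+j₂=3  j₁+j₂+J+1=9
(j₁±m₁, j₂±m₂, J±M) = (2,3,3,2,3,3)
P² = 36/5
sum k=0..2:
  [0] +1/72 = 1/72
  [1] −1/4 = -1/4
  [2] +1/8 = 1/8
S = -1/9
C² = P²·S² = 4/45 ; C = -0.298142

-0.298142  (= −√(4/45))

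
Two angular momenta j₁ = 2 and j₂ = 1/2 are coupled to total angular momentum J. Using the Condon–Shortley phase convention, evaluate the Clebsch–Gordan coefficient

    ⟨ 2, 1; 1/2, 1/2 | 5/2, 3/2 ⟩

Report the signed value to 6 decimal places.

+0.894427  (= +√(4/5))

√[6·0!4!1!/6! · 3!1!1!0!4!1!] = √(144/5)
  +(−1)^0/∏(0,0,1,1,3,0)! = 1/6  (running 1/6)
⟨..|..⟩ = √(144/5)·(1/6) = +0.894427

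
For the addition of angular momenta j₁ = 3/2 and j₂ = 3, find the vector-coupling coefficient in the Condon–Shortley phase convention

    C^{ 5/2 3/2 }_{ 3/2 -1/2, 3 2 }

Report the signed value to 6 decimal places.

+√(1/14) ≈ +0.267261

√[6·2!1!4!/8! · 1!2!5!1!4!1!] = √(288/7)
  +(−1)^1/∏(1,1,1,4,0,0)! = -1/24  (running -1/24)
  +(−1)^2/∏(2,0,0,3,1,1)! = 1/12  (running 1/24)
⟨..|..⟩ = √(288/7)·(1/24) = +0.267261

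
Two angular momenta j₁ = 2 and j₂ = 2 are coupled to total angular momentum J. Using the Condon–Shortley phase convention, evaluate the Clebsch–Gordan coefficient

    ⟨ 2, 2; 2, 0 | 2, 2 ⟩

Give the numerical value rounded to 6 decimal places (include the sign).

+0.534522  (= +√(2/7))

j₁+j₂−J=2  J+j₁−j₂=2  J−j₁+j₂=2  j₁+j₂+J+1=7
(j₁±m₁, j₂±m₂, J±M) = (4,0,2,2,4,0)
P² = 128/7
sum k=0..0:
  [0] +1/8 = 1/8
S = 1/8
C² = P²·S² = 2/7 ; C = +0.534522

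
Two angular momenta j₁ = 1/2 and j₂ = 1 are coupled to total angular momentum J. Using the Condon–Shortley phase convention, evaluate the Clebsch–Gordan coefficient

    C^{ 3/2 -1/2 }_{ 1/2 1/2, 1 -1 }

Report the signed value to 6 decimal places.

+√(1/3) = +0.577350

j₁+j₂−J=0  J+j₁−j₂=1  J−j₁+j₂=2  j₁+j₂+J+1=4
(j₁±m₁, j₂±m₂, J±M) = (1,0,0,2,1,2)
P² = 4/3
sum k=0..0:
  [0] +1/2 = 1/2
S = 1/2
C² = P²·S² = 1/3 ; C = +0.577350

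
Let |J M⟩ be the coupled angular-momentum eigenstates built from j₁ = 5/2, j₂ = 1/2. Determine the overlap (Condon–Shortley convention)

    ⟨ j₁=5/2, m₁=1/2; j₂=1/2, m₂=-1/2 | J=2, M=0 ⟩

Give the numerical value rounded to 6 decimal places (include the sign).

+0.707107  (= +√(1/2))

triangle: 1!·4!·0!/6! = 24/720
(j±m)!: 3!·2!·0!·1!·2!·2! = 48
prefactor² = (2J+1)·Δ·N² = 8
  k=0: +1/(0!·1!·2!·0!·2!·0!) = 1/4
Σ = 1/4  ⇒  CG² = 8·1/4² = 1/2
CG = +√(1/2) = +0.707107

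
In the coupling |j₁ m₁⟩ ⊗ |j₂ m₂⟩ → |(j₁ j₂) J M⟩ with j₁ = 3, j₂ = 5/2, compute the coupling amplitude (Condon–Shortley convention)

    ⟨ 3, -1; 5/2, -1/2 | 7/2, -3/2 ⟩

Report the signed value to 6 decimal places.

j₁+j₂−J=2  J+j₁−j₂=4  J−j₁+j₂=3  j₁+j₂+J+1=10
(j₁±m₁, j₂±m₂, J±M) = (2,4,2,3,2,5)
P² = 3072/35
sum k=0..2:
  [0] +1/96 = 1/96
  [1] −1/12 = -1/12
  [2] +1/48 = 1/48
S = -5/96
C² = P²·S² = 5/21 ; C = -0.487950

-0.487950  (= −√(5/21))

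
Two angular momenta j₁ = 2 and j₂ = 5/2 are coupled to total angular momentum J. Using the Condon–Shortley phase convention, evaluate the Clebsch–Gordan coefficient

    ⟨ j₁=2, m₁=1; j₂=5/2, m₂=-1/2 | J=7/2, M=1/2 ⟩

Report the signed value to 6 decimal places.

√[8·1!3!4!/9! · 3!1!2!3!4!3!] = √(1152/35)
  +(−1)^0/∏(0,1,1,2,2,2)! = 1/8  (running 1/8)
  +(−1)^1/∏(1,0,0,1,3,3)! = -1/36  (running 7/72)
⟨..|..⟩ = √(1152/35)·(7/72) = +0.557773

+√(14/45) ≈ +0.557773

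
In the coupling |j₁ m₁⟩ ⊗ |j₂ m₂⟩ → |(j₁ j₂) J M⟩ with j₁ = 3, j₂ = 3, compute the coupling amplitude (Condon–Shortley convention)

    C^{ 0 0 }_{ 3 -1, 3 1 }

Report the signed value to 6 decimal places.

triangle: 6!·0!·0!/7! = 720/5040
(j±m)!: 2!·4!·4!·2!·0!·0! = 2304
prefactor² = (2J+1)·Δ·N² = 2304/7
  k=4: +1/(4!·2!·0!·0!·0!·0!) = 1/48
Σ = 1/48  ⇒  CG² = 2304/7·1/48² = 1/7
CG = +√(1/7) = +0.377964

+0.377964  (= +√(1/7))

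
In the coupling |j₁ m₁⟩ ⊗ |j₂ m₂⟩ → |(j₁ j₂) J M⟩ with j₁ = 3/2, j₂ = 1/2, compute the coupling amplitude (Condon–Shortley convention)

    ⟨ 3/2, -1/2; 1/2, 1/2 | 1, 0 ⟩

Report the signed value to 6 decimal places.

j₁+j₂−J=1  J+j₁−j₂=2  J−j₁+j₂=0  j₁+j₂+J+1=4
(j₁±m₁, j₂±m₂, J±M) = (1,2,1,0,1,1)
P² = 1/2
sum k=1..1:
  [1] −1/1 = -1
S = -1
C² = P²·S² = 1/2 ; C = -0.707107

−√(1/2) = -0.707107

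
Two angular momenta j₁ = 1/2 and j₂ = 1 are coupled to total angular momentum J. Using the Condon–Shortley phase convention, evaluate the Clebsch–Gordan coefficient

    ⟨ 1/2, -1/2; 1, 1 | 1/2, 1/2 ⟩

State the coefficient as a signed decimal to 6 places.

√[2·1!0!1!/3! · 0!1!2!0!1!0!] = √(2/3)
  +(−1)^1/∏(1,0,0,1,0,0)! = -1  (running -1)
⟨..|..⟩ = √(2/3)·(-1) = -0.816497

-0.816497  (= −√(2/3))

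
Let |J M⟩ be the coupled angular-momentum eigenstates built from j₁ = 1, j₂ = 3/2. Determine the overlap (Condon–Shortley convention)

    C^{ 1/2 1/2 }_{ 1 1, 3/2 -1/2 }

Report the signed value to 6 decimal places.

j₁+j₂−J=2  J+j₁−j₂=0  J−j₁+j₂=1  j₁+j₂+J+1=4
(j₁±m₁, j₂±m₂, J±M) = (2,0,1,2,1,0)
P² = 2/3
sum k=0..0:
  [0] +1/2 = 1/2
S = 1/2
C² = P²·S² = 1/6 ; C = +0.408248

+√(1/6) = +0.408248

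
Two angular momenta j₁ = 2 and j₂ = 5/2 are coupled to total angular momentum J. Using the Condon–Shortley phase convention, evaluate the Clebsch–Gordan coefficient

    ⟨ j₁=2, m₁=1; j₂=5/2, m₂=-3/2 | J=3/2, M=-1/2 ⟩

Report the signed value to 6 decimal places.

√[4·3!1!2!/7! · 3!1!1!4!1!2!] = √(96/35)
  +(−1)^0/∏(0,3,1,1,0,1)! = 1/6  (running 1/6)
  +(−1)^1/∏(1,2,0,0,1,2)! = -1/4  (running -1/12)
⟨..|..⟩ = √(96/35)·(-1/12) = -0.138013

-0.138013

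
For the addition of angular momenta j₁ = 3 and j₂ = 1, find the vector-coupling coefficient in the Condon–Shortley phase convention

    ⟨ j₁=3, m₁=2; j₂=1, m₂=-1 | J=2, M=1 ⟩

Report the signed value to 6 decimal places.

+0.690066

triangle: 2!×4!×0!/7! = 48/5040
(j±m)!: 5!×1!×0!×2!×3!×1! = 1440
prefactor² = (2J+1)×Δ×N² = 480/7
  k=0: +1/(0!×2!×1!×0!×3!×0!) = 1/12
Σ = 1/12  ⇒  CG² = 480/7×1/12² = 10/21
CG = +√(10/21) = +0.690066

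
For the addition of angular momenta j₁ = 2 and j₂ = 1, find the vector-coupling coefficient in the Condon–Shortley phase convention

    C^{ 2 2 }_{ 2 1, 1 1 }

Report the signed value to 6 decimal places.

-0.577350

triangle: 1!*3!*1!/6! = 6/720
(j±m)!: 3!*1!*2!*0!*4!*0! = 288
prefactor² = (2J+1)*Δ*N² = 12
  k=1: −1/(1!*0!*0!*1!*3!*0!) = -1/6
Σ = -1/6  ⇒  CG² = 12*(-1/6)² = 1/3
CG = −√(1/3) = -0.577350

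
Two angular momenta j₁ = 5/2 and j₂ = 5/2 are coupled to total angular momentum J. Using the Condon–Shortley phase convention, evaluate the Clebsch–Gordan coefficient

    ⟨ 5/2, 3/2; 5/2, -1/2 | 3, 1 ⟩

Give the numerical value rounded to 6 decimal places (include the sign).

+0.182574  (= +√(1/30))

j₁+j₂−J=2  J+j₁−j₂=3  J−j₁+j₂=3  j₁+j₂+J+1=9
(j₁±m₁, j₂±m₂, J±M) = (4,1,2,3,4,2)
P² = 96/5
sum k=0..1:
  [0] +1/8 = 1/8
  [1] −1/12 = -1/12
S = 1/24
C² = P²·S² = 1/30 ; C = +0.182574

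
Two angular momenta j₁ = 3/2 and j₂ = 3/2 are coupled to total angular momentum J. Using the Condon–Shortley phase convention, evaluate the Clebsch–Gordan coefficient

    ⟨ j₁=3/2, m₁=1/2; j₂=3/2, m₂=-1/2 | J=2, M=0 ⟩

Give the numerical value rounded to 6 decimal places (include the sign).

+√(1/4) = +0.500000

j₁+j₂−J=1  J+j₁−j₂=2  J−j₁+j₂=2  j₁+j₂+J+1=6
(j₁±m₁, j₂±m₂, J±M) = (2,1,1,2,2,2)
P² = 4/9
sum k=0..1:
  [0] +1/1 = 1
  [1] −1/4 = -1/4
S = 3/4
C² = P²·S² = 1/4 ; C = +0.500000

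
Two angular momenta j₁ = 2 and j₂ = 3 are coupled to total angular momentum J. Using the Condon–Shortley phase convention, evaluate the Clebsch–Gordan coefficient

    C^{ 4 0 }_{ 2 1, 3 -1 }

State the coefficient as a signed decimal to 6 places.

j₁+j₂−J=1  J+j₁−j₂=3  J−j₁+j₂=5  j₁+j₂+J+1=10
(j₁±m₁, j₂±m₂, J±M) = (3,1,2,4,4,4)
P² = 10368/35
sum k=0..1:
  [0] +1/24 = 1/24
  [1] −1/144 = -1/144
S = 5/144
C² = P²·S² = 5/14 ; C = +0.597614

+√(5/14) ≈ +0.597614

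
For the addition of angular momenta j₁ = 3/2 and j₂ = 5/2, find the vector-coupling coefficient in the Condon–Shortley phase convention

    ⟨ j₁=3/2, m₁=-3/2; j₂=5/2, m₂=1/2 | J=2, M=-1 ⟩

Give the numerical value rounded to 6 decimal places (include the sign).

+0.566947

√[5·2!1!3!/7! · 0!3!3!2!1!3!] = √(36/7)
  +(−1)^2/∏(2,0,1,1,0,2)! = 1/4  (running 1/4)
⟨..|..⟩ = √(36/7)·(1/4) = +0.566947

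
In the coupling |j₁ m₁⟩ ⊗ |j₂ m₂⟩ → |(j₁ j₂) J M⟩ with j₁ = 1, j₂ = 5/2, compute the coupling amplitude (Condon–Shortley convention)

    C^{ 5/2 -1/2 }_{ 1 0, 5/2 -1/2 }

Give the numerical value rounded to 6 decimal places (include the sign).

√[6·1!1!4!/7! · 1!1!2!3!2!3!] = √(144/35)
  +(−1)^0/∏(0,1,1,2,0,2)! = 1/4  (running 1/4)
  +(−1)^1/∏(1,0,0,1,1,3)! = -1/6  (running 1/12)
⟨..|..⟩ = √(144/35)·(1/12) = +0.169031

+0.169031  (= +√(1/35))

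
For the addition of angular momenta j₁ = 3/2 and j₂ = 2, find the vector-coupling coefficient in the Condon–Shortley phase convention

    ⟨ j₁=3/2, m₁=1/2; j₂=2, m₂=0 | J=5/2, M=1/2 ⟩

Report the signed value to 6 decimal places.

+√(3/35) = +0.292770

triangle: 1!*2!*3!/7! = 12/5040
(j±m)!: 2!*1!*2!*2!*3!*2! = 96
prefactor² = (2J+1)*Δ*N² = 48/35
  k=0: +1/(0!*1!*1!*2!*1!*1!) = 1/2
  k=1: −1/(1!*0!*0!*1!*2!*2!) = -1/4
Σ = 1/4  ⇒  CG² = 48/35*1/4² = 3/35
CG = +√(3/35) = +0.292770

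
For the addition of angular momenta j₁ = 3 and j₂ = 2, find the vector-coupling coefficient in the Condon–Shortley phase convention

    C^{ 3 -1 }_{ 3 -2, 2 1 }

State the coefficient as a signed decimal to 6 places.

√[7·2!4!2!/9! · 1!5!3!1!2!4!] = √(64)
  +(−1)^1/∏(1,1,4,2,0,0)! = -1/48  (running -1/48)
  +(−1)^2/∏(2,0,3,1,1,1)! = 1/12  (running 1/16)
⟨..|..⟩ = √(64)·(1/16) = +0.500000

+√(1/4) = +0.500000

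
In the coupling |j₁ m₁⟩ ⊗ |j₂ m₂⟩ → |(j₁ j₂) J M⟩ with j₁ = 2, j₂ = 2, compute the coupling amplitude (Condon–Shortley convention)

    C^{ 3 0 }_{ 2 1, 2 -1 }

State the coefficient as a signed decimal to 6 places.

√[7·1!3!3!/8! · 3!1!1!3!3!3!] = √(81/10)
  +(−1)^0/∏(0,1,1,1,2,2)! = 1/4  (running 1/4)
  +(−1)^1/∏(1,0,0,0,3,3)! = -1/36  (running 2/9)
⟨..|..⟩ = √(81/10)·(2/9) = +0.632456

+√(2/5) = +0.632456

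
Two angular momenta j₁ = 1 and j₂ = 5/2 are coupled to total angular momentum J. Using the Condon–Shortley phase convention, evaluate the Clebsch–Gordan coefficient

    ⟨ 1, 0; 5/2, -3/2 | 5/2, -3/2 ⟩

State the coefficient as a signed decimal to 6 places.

triangle: 1!*1!*4!/7! = 24/5040
(j±m)!: 1!*1!*1!*4!*1!*4! = 576
prefactor² = (2J+1)*Δ*N² = 576/35
  k=0: +1/(0!*1!*1!*1!*0!*3!) = 1/6
  k=1: −1/(1!*0!*0!*0!*1!*4!) = -1/24
Σ = 1/8  ⇒  CG² = 576/35*1/8² = 9/35
CG = +√(9/35) = +0.507093

+√(9/35) = +0.507093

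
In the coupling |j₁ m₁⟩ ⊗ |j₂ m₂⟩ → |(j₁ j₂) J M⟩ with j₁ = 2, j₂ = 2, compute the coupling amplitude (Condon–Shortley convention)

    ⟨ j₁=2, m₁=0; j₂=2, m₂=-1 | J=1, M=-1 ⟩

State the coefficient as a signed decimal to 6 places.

-0.547723  (= −√(3/10))

j₁+j₂−J=3  J+j₁−j₂=1  J−j₁+j₂=1  j₁+j₂+J+1=6
(j₁±m₁, j₂±m₂, J±M) = (2,2,1,3,0,2)
P² = 6/5
sum k=1..1:
  [1] −1/2 = -1/2
S = -1/2
C² = P²·S² = 3/10 ; C = -0.547723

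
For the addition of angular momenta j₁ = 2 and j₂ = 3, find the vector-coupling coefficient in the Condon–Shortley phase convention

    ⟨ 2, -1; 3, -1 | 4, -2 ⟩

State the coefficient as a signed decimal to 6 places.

triangle: 1!×3!×5!/10! = 720/3628800
(j±m)!: 1!×3!×2!×4!×2!×6! = 414720
prefactor² = (2J+1)×Δ×N² = 5184/7
  k=0: +1/(0!×1!×3!×2!×0!×3!) = 1/72
  k=1: −1/(1!×0!×2!×1!×1!×4!) = -1/48
Σ = -1/144  ⇒  CG² = 5184/7×(-1/144)² = 1/28
CG = −√(1/28) = -0.188982

−√(1/28) ≈ -0.188982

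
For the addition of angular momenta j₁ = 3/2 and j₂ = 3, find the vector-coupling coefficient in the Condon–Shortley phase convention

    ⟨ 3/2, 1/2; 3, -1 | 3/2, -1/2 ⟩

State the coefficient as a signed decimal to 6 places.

-0.585540  (= −√(12/35))

j₁+j₂−J=3  J+j₁−j₂=0  J−j₁+j₂=3  j₁+j₂+J+1=7
(j₁±m₁, j₂±m₂, J±M) = (2,1,2,4,1,2)
P² = 192/35
sum k=1..1:
  [1] −1/4 = -1/4
S = -1/4
C² = P²·S² = 12/35 ; C = -0.585540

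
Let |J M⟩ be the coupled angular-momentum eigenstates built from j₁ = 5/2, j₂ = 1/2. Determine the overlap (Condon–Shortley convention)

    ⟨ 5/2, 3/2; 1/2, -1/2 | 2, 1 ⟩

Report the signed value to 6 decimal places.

+0.816497  (= +√(2/3))

√[5·1!4!0!/6! · 4!1!0!1!3!1!] = √(24)
  +(−1)^0/∏(0,1,1,0,3,0)! = 1/6  (running 1/6)
⟨..|..⟩ = √(24)·(1/6) = +0.816497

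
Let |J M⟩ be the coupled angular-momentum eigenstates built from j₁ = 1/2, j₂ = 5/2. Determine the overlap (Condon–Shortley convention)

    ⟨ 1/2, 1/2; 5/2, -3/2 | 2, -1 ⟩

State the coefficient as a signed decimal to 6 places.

+0.816497  (= +√(2/3))

√[5·1!0!4!/6! · 1!0!1!4!1!3!] = √(24)
  +(−1)^0/∏(0,1,0,1,0,3)! = 1/6  (running 1/6)
⟨..|..⟩ = √(24)·(1/6) = +0.816497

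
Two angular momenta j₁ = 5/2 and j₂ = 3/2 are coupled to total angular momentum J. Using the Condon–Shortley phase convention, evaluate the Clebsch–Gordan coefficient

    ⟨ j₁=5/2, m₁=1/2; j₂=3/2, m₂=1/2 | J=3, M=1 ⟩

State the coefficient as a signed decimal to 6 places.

j₁+j₂−J=1  J+j₁−j₂=4  J−j₁+j₂=2  j₁+j₂+J+1=8
(j₁±m₁, j₂±m₂, J±M) = (3,2,2,1,4,2)
P² = 48/5
sum k=0..1:
  [0] +1/8 = 1/8
  [1] −1/6 = -1/6
S = -1/24
C² = P²·S² = 1/60 ; C = -0.129099

-0.129099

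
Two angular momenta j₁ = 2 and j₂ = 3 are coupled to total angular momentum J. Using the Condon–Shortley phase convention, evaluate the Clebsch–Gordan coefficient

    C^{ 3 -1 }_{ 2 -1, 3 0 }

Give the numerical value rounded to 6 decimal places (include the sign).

-0.182574  (= −√(1/30))

triangle: 2!*2!*4!/9! = 96/362880
(j±m)!: 1!*3!*3!*3!*2!*4! = 10368
prefactor² = (2J+1)*Δ*N² = 96/5
  k=1: −1/(1!*1!*2!*2!*0!*2!) = -1/8
  k=2: +1/(2!*0!*1!*1!*1!*3!) = 1/12
Σ = -1/24  ⇒  CG² = 96/5*(-1/24)² = 1/30
CG = −√(1/30) = -0.182574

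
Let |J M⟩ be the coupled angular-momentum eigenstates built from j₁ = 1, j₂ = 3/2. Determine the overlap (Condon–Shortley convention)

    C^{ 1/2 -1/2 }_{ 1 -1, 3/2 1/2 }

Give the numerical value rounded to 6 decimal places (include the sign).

+0.408248  (= +√(1/6))

triangle: 2!·0!·1!/4! = 2/24
(j±m)!: 0!·2!·2!·1!·0!·1! = 4
prefactor² = (2J+1)·Δ·N² = 2/3
  k=2: +1/(2!·0!·0!·0!·0!·1!) = 1/2
Σ = 1/2  ⇒  CG² = 2/3·1/2² = 1/6
CG = +√(1/6) = +0.408248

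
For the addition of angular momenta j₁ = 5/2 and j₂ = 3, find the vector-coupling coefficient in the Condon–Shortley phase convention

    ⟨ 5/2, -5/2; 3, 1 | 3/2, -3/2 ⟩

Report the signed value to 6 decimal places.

+√(1/14) = +0.267261

√[4·4!1!2!/8! · 0!5!4!2!0!3!] = √(1152/7)
  +(−1)^4/∏(4,0,1,0,0,2)! = 1/48  (running 1/48)
⟨..|..⟩ = √(1152/7)·(1/48) = +0.267261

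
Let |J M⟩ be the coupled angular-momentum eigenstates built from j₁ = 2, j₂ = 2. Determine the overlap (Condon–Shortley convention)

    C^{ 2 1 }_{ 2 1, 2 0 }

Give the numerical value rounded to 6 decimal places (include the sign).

triangle: 2!*2!*2!/7! = 8/5040
(j±m)!: 3!*1!*2!*2!*3!*1! = 144
prefactor² = (2J+1)*Δ*N² = 8/7
  k=0: +1/(0!*2!*1!*2!*1!*0!) = 1/4
  k=1: −1/(1!*1!*0!*1!*2!*1!) = -1/2
Σ = -1/4  ⇒  CG² = 8/7*(-1/4)² = 1/14
CG = −√(1/14) = -0.267261

−√(1/14) = -0.267261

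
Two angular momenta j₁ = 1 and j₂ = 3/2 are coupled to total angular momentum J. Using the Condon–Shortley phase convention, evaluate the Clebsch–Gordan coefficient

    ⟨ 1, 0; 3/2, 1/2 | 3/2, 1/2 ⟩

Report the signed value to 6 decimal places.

√[4·1!1!2!/5! · 1!1!2!1!2!1!] = √(4/15)
  +(−1)^0/∏(0,1,1,2,0,0)! = 1/2  (running 1/2)
  +(−1)^1/∏(1,0,0,1,1,1)! = -1  (running -1/2)
⟨..|..⟩ = √(4/15)·(-1/2) = -0.258199

−√(1/15) ≈ -0.258199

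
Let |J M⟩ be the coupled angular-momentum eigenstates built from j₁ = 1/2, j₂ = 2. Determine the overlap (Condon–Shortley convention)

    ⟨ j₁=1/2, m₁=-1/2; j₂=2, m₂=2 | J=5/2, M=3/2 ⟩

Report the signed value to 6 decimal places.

+0.447214

√[6·0!1!4!/6! · 0!1!4!0!4!1!] = √(576/5)
  +(−1)^0/∏(0,0,1,4,0,0)! = 1/24  (running 1/24)
⟨..|..⟩ = √(576/5)·(1/24) = +0.447214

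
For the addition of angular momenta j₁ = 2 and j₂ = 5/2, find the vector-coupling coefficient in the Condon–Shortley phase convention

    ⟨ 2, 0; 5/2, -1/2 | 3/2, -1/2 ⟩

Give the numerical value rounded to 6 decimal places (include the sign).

j₁+j₂−J=3  J+j₁−j₂=1  J−j₁+j₂=2  j₁+j₂+J+1=7
(j₁±m₁, j₂±m₂, J±M) = (2,2,2,3,1,2)
P² = 32/35
sum k=1..2:
  [1] −1/2 = -1/2
  [2] +1/4 = 1/4
S = -1/4
C² = P²·S² = 2/35 ; C = -0.239046

−√(2/35) ≈ -0.239046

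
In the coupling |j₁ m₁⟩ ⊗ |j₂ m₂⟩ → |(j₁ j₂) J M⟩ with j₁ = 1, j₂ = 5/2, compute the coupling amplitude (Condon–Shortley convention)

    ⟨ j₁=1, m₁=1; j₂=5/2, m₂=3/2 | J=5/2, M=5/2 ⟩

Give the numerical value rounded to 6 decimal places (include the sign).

+√(2/7) = +0.534522

√[6·1!1!4!/7! · 2!0!4!1!5!0!] = √(1152/7)
  +(−1)^0/∏(0,1,0,4,1,0)! = 1/24  (running 1/24)
⟨..|..⟩ = √(1152/7)·(1/24) = +0.534522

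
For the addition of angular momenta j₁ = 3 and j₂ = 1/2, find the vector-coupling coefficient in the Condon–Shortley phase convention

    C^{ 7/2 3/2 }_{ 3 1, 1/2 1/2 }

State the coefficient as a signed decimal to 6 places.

triangle: 0!*6!*1!/8! = 720/40320
(j±m)!: 4!*2!*1!*0!*5!*2! = 11520
prefactor² = (2J+1)*Δ*N² = 11520/7
  k=0: +1/(0!*0!*2!*1!*4!*0!) = 1/48
Σ = 1/48  ⇒  CG² = 11520/7*1/48² = 5/7
CG = +√(5/7) = +0.845154

+0.845154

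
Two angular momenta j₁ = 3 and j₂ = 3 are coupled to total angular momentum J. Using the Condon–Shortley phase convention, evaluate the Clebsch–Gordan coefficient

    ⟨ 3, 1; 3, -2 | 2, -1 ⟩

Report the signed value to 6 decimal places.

triangle: 4!·2!·2!/9! = 96/362880
(j±m)!: 4!·2!·1!·5!·1!·3! = 34560
prefactor² = (2J+1)·Δ·N² = 320/7
  k=0: +1/(0!·4!·2!·1!·0!·1!) = 1/48
  k=1: −1/(1!·3!·1!·0!·1!·2!) = -1/12
Σ = -1/16  ⇒  CG² = 320/7·(-1/16)² = 5/28
CG = −√(5/28) = -0.422577

-0.422577  (= −√(5/28))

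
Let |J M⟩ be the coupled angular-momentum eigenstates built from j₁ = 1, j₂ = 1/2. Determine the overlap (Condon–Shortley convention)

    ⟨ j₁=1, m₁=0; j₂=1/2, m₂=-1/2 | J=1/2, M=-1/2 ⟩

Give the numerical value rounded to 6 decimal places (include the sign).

j₁+j₂−J=1  J+j₁−j₂=1  J−j₁+j₂=0  j₁+j₂+J+1=3
(j₁±m₁, j₂±m₂, J±M) = (1,1,0,1,0,1)
P² = 1/3
sum k=0..0:
  [0] +1/1 = 1
S = 1
C² = P²·S² = 1/3 ; C = +0.577350

+0.577350  (= +√(1/3))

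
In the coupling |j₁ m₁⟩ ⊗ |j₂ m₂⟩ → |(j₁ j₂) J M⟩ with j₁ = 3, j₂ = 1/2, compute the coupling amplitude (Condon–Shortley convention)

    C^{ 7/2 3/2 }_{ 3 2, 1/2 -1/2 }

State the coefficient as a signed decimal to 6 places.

+0.534522

triangle: 0!×6!×1!/8! = 720/40320
(j±m)!: 5!×1!×0!×1!×5!×2! = 28800
prefactor² = (2J+1)×Δ×N² = 28800/7
  k=0: +1/(0!×0!×1!×0!×5!×1!) = 1/120
Σ = 1/120  ⇒  CG² = 28800/7×1/120² = 2/7
CG = +√(2/7) = +0.534522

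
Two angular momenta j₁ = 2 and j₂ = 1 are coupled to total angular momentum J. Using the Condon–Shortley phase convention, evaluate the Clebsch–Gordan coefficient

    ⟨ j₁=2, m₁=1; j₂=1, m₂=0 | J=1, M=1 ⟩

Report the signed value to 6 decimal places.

triangle: 2!*2!*0!/5! = 4/120
(j±m)!: 3!*1!*1!*1!*2!*0! = 12
prefactor² = (2J+1)*Δ*N² = 6/5
  k=1: −1/(1!*1!*0!*0!*2!*0!) = -1/2
Σ = -1/2  ⇒  CG² = 6/5*(-1/2)² = 3/10
CG = −√(3/10) = -0.547723

-0.547723  (= −√(3/10))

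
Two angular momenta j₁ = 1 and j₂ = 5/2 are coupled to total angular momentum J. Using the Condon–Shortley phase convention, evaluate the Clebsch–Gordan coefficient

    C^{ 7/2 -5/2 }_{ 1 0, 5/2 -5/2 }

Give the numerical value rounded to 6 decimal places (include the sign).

+√(2/7) ≈ +0.534522

√[8·0!2!5!/8! · 1!1!0!5!1!6!] = √(28800/7)
  +(−1)^0/∏(0,0,1,0,1,5)! = 1/120  (running 1/120)
⟨..|..⟩ = √(28800/7)·(1/120) = +0.534522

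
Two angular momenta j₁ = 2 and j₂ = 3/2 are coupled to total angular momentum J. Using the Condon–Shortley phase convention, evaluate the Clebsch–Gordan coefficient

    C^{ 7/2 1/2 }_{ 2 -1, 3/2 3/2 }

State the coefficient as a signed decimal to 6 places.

+0.338062  (= +√(4/35))

j₁+j₂−J=0  J+j₁−j₂=4  J−j₁+j₂=3  j₁+j₂+J+1=8
(j₁±m₁, j₂±m₂, J±M) = (1,3,3,0,4,3)
P² = 5184/35
sum k=0..0:
  [0] +1/36 = 1/36
S = 1/36
C² = P²·S² = 4/35 ; C = +0.338062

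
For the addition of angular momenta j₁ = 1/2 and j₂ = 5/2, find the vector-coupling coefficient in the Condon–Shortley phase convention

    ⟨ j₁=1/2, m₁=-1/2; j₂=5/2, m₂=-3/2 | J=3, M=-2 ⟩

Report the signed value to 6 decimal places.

j₁+j₂−J=0  J+j₁−j₂=1  J−j₁+j₂=5  j₁+j₂+J+1=7
(j₁±m₁, j₂±m₂, J±M) = (0,1,1,4,1,5)
P² = 480
sum k=0..0:
  [0] +1/24 = 1/24
S = 1/24
C² = P²·S² = 5/6 ; C = +0.912871

+√(5/6) ≈ +0.912871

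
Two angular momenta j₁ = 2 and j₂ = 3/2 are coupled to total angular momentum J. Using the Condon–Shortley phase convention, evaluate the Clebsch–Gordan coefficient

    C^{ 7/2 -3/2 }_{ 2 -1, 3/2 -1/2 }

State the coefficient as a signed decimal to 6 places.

+0.755929

triangle: 0!×4!×3!/8! = 144/40320
(j±m)!: 1!×3!×1!×2!×2!×5! = 2880
prefactor² = (2J+1)×Δ×N² = 576/7
  k=0: +1/(0!×0!×3!×1!×1!×2!) = 1/12
Σ = 1/12  ⇒  CG² = 576/7×1/12² = 4/7
CG = +√(4/7) = +0.755929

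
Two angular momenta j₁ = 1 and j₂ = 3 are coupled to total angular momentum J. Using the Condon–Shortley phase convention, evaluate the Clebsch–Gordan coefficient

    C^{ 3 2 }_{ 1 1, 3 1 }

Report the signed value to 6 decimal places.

+√(5/12) = +0.645497

j₁+j₂−J=1  J+j₁−j₂=1  J−j₁+j₂=5  j₁+j₂+J+1=8
(j₁±m₁, j₂±m₂, J±M) = (2,0,4,2,5,1)
P² = 240
sum k=0..0:
  [0] +1/24 = 1/24
S = 1/24
C² = P²·S² = 5/12 ; C = +0.645497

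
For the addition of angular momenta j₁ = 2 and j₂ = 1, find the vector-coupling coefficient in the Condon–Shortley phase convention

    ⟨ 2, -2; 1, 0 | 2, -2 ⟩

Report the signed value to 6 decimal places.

j₁+j₂−J=1  J+j₁−j₂=3  J−j₁+j₂=1  j₁+j₂+J+1=6
(j₁±m₁, j₂±m₂, J±M) = (0,4,1,1,0,4)
P² = 24
sum k=1..1:
  [1] −1/6 = -1/6
S = -1/6
C² = P²·S² = 2/3 ; C = -0.816497

−√(2/3) ≈ -0.816497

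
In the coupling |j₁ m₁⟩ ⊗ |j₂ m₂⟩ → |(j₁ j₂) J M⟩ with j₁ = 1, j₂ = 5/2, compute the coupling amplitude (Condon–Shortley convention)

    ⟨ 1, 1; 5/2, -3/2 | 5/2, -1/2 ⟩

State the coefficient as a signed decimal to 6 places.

+0.676123  (= +√(16/35))

j₁+j₂−J=1  J+j₁−j₂=1  J−j₁+j₂=4  j₁+j₂+J+1=7
(j₁±m₁, j₂±m₂, J±M) = (2,0,1,4,2,3)
P² = 576/35
sum k=0..0:
  [0] +1/6 = 1/6
S = 1/6
C² = P²·S² = 16/35 ; C = +0.676123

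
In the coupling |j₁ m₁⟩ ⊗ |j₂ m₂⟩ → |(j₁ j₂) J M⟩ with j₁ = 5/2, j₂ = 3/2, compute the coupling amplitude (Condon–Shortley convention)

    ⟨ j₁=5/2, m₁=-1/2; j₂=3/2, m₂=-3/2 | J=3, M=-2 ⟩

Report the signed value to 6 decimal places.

+√(1/2) ≈ +0.707107

triangle: 1!·4!·2!/8! = 48/40320
(j±m)!: 2!·3!·0!·3!·1!·5! = 8640
prefactor² = (2J+1)·Δ·N² = 72
  k=0: +1/(0!·1!·3!·0!·1!·2!) = 1/12
Σ = 1/12  ⇒  CG² = 72·1/12² = 1/2
CG = +√(1/2) = +0.707107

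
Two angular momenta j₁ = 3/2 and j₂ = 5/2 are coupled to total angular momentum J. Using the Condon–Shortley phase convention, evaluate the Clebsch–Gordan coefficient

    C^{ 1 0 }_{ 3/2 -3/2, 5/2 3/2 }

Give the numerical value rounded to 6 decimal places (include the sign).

triangle: 3!*0!*2!/6! = 12/720
(j±m)!: 0!*3!*4!*1!*1!*1! = 144
prefactor² = (2J+1)*Δ*N² = 36/5
  k=3: −1/(3!*0!*0!*1!*0!*1!) = -1/6
Σ = -1/6  ⇒  CG² = 36/5*(-1/6)² = 1/5
CG = −√(1/5) = -0.447214

-0.447214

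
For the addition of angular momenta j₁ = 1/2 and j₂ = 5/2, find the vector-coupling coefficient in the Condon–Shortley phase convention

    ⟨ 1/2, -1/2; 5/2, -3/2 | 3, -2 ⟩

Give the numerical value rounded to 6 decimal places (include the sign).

+√(5/6) = +0.912871

j₁+j₂−J=0  J+j₁−j₂=1  J−j₁+j₂=5  j₁+j₂+J+1=7
(j₁±m₁, j₂±m₂, J±M) = (0,1,1,4,1,5)
P² = 480
sum k=0..0:
  [0] +1/24 = 1/24
S = 1/24
C² = P²·S² = 5/6 ; C = +0.912871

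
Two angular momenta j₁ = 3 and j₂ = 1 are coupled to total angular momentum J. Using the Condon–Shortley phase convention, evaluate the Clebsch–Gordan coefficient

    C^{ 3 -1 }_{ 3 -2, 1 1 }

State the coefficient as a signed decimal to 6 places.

j₁+j₂−J=1  J+j₁−j₂=5  J−j₁+j₂=1  j₁+j₂+J+1=8
(j₁±m₁, j₂±m₂, J±M) = (1,5,2,0,2,4)
P² = 240
sum k=1..1:
  [1] −1/24 = -1/24
S = -1/24
C² = P²·S² = 5/12 ; C = -0.645497

-0.645497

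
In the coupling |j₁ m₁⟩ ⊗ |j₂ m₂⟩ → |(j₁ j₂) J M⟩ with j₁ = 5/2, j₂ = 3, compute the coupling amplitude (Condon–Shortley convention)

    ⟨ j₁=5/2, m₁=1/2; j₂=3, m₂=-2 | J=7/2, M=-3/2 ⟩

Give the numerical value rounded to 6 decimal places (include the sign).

triangle: 2!×3!×4!/10! = 288/3628800
(j±m)!: 3!×2!×1!×5!×2!×5! = 345600
prefactor² = (2J+1)×Δ×N² = 1536/7
  k=0: +1/(0!×2!×2!×1!×1!×3!) = 1/24
  k=1: −1/(1!×1!×1!×0!×2!×4!) = -1/48
Σ = 1/48  ⇒  CG² = 1536/7×1/48² = 2/21
CG = +√(2/21) = +0.308607

+√(2/21) ≈ +0.308607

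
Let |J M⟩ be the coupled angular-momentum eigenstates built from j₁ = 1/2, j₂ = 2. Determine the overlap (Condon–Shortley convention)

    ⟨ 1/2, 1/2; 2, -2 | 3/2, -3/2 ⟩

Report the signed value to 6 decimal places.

+0.894427

√[4·1!0!3!/5! · 1!0!0!4!0!3!] = √(144/5)
  +(−1)^0/∏(0,1,0,0,0,3)! = 1/6  (running 1/6)
⟨..|..⟩ = √(144/5)·(1/6) = +0.894427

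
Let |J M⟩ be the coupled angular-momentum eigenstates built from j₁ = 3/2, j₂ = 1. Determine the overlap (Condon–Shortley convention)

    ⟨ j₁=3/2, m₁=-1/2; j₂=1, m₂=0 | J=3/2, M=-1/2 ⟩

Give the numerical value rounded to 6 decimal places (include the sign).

√[4·1!2!1!/5! · 1!2!1!1!1!2!] = √(4/15)
  +(−1)^0/∏(0,1,2,1,0,0)! = 1/2  (running 1/2)
  +(−1)^1/∏(1,0,1,0,1,1)! = -1  (running -1/2)
⟨..|..⟩ = √(4/15)·(-1/2) = -0.258199

−√(1/15) ≈ -0.258199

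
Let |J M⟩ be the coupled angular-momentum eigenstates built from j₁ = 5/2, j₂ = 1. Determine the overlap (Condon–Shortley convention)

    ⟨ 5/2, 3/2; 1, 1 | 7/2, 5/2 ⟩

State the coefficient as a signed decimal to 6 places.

j₁+j₂−J=0  J+j₁−j₂=5  J−j₁+j₂=2  j₁+j₂+J+1=8
(j₁±m₁, j₂±m₂, J±M) = (4,1,2,0,6,1)
P² = 11520/7
sum k=0..0:
  [0] +1/48 = 1/48
S = 1/48
C² = P²·S² = 5/7 ; C = +0.845154

+0.845154  (= +√(5/7))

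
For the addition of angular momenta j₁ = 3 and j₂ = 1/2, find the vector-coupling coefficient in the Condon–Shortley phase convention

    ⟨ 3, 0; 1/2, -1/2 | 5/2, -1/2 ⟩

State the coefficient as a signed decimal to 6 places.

+√(3/7) = +0.654654

√[6·1!5!0!/7! · 3!3!0!1!2!3!] = √(432/7)
  +(−1)^0/∏(0,1,3,0,2,0)! = 1/12  (running 1/12)
⟨..|..⟩ = √(432/7)·(1/12) = +0.654654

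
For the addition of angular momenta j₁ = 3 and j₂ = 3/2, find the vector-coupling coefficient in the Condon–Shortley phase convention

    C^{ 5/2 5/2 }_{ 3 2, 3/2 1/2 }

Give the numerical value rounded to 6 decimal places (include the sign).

-0.597614  (= −√(5/14))

√[6·2!4!1!/8! · 5!1!2!1!5!0!] = √(1440/7)
  +(−1)^1/∏(1,1,0,1,4,0)! = -1/24  (running -1/24)
⟨..|..⟩ = √(1440/7)·(-1/24) = -0.597614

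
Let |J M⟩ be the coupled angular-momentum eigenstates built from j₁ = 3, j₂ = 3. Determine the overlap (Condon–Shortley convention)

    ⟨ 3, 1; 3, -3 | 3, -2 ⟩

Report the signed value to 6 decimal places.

+√(1/3) ≈ +0.577350

√[7·3!3!3!/10! · 4!2!0!6!1!5!] = √(1728)
  +(−1)^0/∏(0,3,2,0,1,3)! = 1/72  (running 1/72)
⟨..|..⟩ = √(1728)·(1/72) = +0.577350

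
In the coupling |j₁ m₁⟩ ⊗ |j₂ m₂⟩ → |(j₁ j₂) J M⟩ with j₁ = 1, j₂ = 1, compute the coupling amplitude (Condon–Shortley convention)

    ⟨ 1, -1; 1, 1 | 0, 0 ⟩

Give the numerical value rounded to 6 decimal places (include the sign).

+0.577350

j₁+j₂−J=2  J+j₁−j₂=0  J−j₁+j₂=0  j₁+j₂+J+1=3
(j₁±m₁, j₂±m₂, J±M) = (0,2,2,0,0,0)
P² = 4/3
sum k=2..2:
  [2] +1/2 = 1/2
S = 1/2
C² = P²·S² = 1/3 ; C = +0.577350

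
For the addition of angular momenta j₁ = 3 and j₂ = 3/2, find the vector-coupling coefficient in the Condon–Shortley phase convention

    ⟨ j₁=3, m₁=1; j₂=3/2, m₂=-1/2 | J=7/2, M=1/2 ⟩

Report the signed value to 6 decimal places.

triangle: 1!*5!*2!/9! = 240/362880
(j±m)!: 4!*2!*1!*2!*4!*3! = 13824
prefactor² = (2J+1)*Δ*N² = 512/7
  k=0: +1/(0!*1!*2!*1!*3!*1!) = 1/12
  k=1: −1/(1!*0!*1!*0!*4!*2!) = -1/48
Σ = 1/16  ⇒  CG² = 512/7*1/16² = 2/7
CG = +√(2/7) = +0.534522

+0.534522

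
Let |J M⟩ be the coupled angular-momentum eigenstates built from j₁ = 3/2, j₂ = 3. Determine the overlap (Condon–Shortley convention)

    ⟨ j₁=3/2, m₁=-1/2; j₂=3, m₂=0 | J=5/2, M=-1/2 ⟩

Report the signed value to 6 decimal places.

-0.414039  (= −√(6/35))

√[6·2!1!4!/8! · 1!2!3!3!2!3!] = √(216/35)
  +(−1)^1/∏(1,1,1,2,0,2)! = -1/4  (running -1/4)
  +(−1)^2/∏(2,0,0,1,1,3)! = 1/12  (running -1/6)
⟨..|..⟩ = √(216/35)·(-1/6) = -0.414039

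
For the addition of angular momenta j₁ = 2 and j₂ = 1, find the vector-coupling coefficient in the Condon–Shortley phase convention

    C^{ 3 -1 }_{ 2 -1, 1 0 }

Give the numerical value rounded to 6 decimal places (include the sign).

j₁+j₂−J=0  J+j₁−j₂=4  J−j₁+j₂=2  j₁+j₂+J+1=7
(j₁±m₁, j₂±m₂, J±M) = (1,3,1,1,2,4)
P² = 96/5
sum k=0..0:
  [0] +1/6 = 1/6
S = 1/6
C² = P²·S² = 8/15 ; C = +0.730297

+0.730297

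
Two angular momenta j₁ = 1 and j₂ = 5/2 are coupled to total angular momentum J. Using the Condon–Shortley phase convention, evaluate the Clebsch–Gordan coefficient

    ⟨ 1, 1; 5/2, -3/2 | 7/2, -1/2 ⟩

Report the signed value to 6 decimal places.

+0.377964

j₁+j₂−J=0  J+j₁−j₂=2  J−j₁+j₂=5  j₁+j₂+J+1=8
(j₁±m₁, j₂±m₂, J±M) = (2,0,1,4,3,4)
P² = 2304/7
sum k=0..0:
  [0] +1/48 = 1/48
S = 1/48
C² = P²·S² = 1/7 ; C = +0.377964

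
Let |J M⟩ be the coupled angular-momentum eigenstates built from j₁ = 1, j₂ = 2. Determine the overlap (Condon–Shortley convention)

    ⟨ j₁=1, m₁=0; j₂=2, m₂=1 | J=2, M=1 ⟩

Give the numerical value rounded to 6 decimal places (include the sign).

−√(1/6) ≈ -0.408248

√[5·1!1!3!/6! · 1!1!3!1!3!1!] = √(3/2)
  +(−1)^0/∏(0,1,1,3,0,0)! = 1/6  (running 1/6)
  +(−1)^1/∏(1,0,0,2,1,1)! = -1/2  (running -1/3)
⟨..|..⟩ = √(3/2)·(-1/3) = -0.408248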